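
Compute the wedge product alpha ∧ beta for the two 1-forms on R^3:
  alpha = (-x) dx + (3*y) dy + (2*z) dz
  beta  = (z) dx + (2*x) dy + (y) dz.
alpha ∧ beta = (-2*x^2 - 3*y*z) dx ∧ dy + (-x*y - 2*z^2) dx ∧ dz + (-4*x*z + 3*y^2) dy ∧ dz

Distribute the wedge, using dx_i ∧ dx_j = -dx_j ∧ dx_i and dx_i ∧ dx_i = 0. For each pair (i, j) with i < j, the coefficient of dx_i ∧ dx_j in alpha ∧ beta is (alpha_i * beta_j - alpha_j * beta_i). Collecting: alpha ∧ beta = (-2*x^2 - 3*y*z) dx ∧ dy + (-x*y - 2*z^2) dx ∧ dz + (-4*x*z + 3*y^2) dy ∧ dz.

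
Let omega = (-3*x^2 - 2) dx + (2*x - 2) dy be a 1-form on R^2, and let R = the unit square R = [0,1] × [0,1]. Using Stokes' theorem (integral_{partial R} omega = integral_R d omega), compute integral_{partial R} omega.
integral_(partial R) omega = 2

Stokes: integral_partial_R omega = integral_R d omega with d omega = (∂Q/∂x - ∂P/∂y) dx ∧ dy.
  ∂Q/∂x = 2
  ∂P/∂y = 0
  integrand = ∂Q/∂x - ∂P/∂y = 2.
Integrating over R: integral_0^1 integral_0^1 (2) dx dy = 2.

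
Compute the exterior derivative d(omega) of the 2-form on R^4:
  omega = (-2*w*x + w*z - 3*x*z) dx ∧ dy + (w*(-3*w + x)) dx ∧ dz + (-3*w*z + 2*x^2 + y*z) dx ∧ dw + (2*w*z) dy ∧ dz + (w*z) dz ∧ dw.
d(omega) = (w - 3*x) dx ∧ dy ∧ dz + (-2*x) dx ∧ dy ∧ dw + (-3*w + x - y) dx ∧ dz ∧ dw + (2*z) dy ∧ dz ∧ dw

For a 2-form omega = sum_{i<j} g_{ij} dx_i ∧ dx_j, the exterior derivative is
  d(omega) = sum_{i<j} d(g_{ij}) ∧ dx_i ∧ dx_j = sum_{i<j, k} (∂g_{ij}/∂x_k) dx_k ∧ dx_i ∧ dx_j.
Expand each term, using dx_k ∧ dx_i ∧ dx_j = sgn(permutation) dx_{(a)} ∧ dx_{(b)} ∧ dx_{(c)} with (a < b < c) sorted:
  d(-2*w*x + w*z - 3*x*z) includes (∂/∂z)(-2*w*x + w*z - 3*x*z) dz = (w - 3*x) dz, which multiplied by dx ∧ dy gives (w - 3*x) dx ∧ dy ∧ dz
  d(-2*w*x + w*z - 3*x*z) includes (∂/∂w)(-2*w*x + w*z - 3*x*z) dw = (-2*x + z) dw, which multiplied by dx ∧ dy gives (-2*x + z) dx ∧ dy ∧ dw
  d(w*(-3*w + x)) includes (∂/∂w)(w*(-3*w + x)) dw = (-6*w + x) dw, which multiplied by dx ∧ dz gives (-6*w + x) dx ∧ dz ∧ dw
  d(-3*w*z + 2*x^2 + y*z) includes (∂/∂y)(-3*w*z + 2*x^2 + y*z) dy = (z) dy, which multiplied by dx ∧ dw gives (-z) dx ∧ dy ∧ dw
  d(-3*w*z + 2*x^2 + y*z) includes (∂/∂z)(-3*w*z + 2*x^2 + y*z) dz = (-3*w + y) dz, which multiplied by dx ∧ dw gives (3*w - y) dx ∧ dz ∧ dw
  d(2*w*z) includes (∂/∂w)(2*w*z) dw = (2*z) dw, which multiplied by dy ∧ dz gives (2*z) dy ∧ dz ∧ dw
Collecting like 3-forms: d(omega) = (w - 3*x) dx ∧ dy ∧ dz + (-2*x) dx ∧ dy ∧ dw + (-3*w + x - y) dx ∧ dz ∧ dw + (2*z) dy ∧ dz ∧ dw.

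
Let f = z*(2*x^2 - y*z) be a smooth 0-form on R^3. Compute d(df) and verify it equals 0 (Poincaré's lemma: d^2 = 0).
d(df) = 0

Step 1: df = sum_i (∂f/∂x_i) dx_i = (4*x*z) dx + (-z^2) dy + (2*x^2 - 2*y*z) dz.
Step 2: Apply d again. Using the 1-form formula, the coefficient of dx ∧ dy in d(df) is ∂^2 f/∂x ∂y - ∂^2 f/∂y ∂x = (0) - (0) = 0 (equality of mixed partials for smooth f).
Similarly for dx ∧ dz and dy ∧ dz — all coefficients vanish. So d(df) = 0.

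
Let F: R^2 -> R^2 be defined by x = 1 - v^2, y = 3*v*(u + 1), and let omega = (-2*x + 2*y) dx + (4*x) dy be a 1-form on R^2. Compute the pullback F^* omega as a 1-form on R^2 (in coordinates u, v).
F^* omega = (12*v*(1 - v^2)) du + (-24*u*v^2 + 12*u - 4*v^3 - 24*v^2 + 4*v + 12) dv

Using F^*(f dg) = (f ∘ F) d(g ∘ F), substitute each coordinate x_i by F_i(u, v) in f_i, and replace dx_i by d F_i = (∂F_i/∂u) du + (∂F_i/∂v) dv.
  For the x component: f_1(F) = 6*u*v + 2*v^2 + 6*v - 2; d F_1 = (0) du + (-2*v) dv
  For the y component: f_2(F) = 4 - 4*v^2; d F_2 = (3*v) du + (3*u + 3) dv
Combining and collecting du, dv coefficients:
  coeff of du: 12*v*(1 - v^2)
  coeff of dv: -24*u*v^2 + 12*u - 4*v^3 - 24*v^2 + 4*v + 12
F^* omega = (12*v*(1 - v^2)) du + (-24*u*v^2 + 12*u - 4*v^3 - 24*v^2 + 4*v + 12) dv.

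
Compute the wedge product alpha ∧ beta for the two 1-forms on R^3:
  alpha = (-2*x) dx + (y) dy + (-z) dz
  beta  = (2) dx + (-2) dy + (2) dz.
alpha ∧ beta = (4*x - 2*y) dx ∧ dy + (-4*x + 2*z) dx ∧ dz + (2*y - 2*z) dy ∧ dz

Distribute the wedge, using dx_i ∧ dx_j = -dx_j ∧ dx_i and dx_i ∧ dx_i = 0. For each pair (i, j) with i < j, the coefficient of dx_i ∧ dx_j in alpha ∧ beta is (alpha_i * beta_j - alpha_j * beta_i). Collecting: alpha ∧ beta = (4*x - 2*y) dx ∧ dy + (-4*x + 2*z) dx ∧ dz + (2*y - 2*z) dy ∧ dz.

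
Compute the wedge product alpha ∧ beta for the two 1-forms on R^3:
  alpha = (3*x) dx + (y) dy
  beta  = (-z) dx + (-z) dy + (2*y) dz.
alpha ∧ beta = (z*(-3*x + y)) dx ∧ dy + (6*x*y) dx ∧ dz + (2*y^2) dy ∧ dz

Distribute the wedge, using dx_i ∧ dx_j = -dx_j ∧ dx_i and dx_i ∧ dx_i = 0. For each pair (i, j) with i < j, the coefficient of dx_i ∧ dx_j in alpha ∧ beta is (alpha_i * beta_j - alpha_j * beta_i). Collecting: alpha ∧ beta = (z*(-3*x + y)) dx ∧ dy + (6*x*y) dx ∧ dz + (2*y^2) dy ∧ dz.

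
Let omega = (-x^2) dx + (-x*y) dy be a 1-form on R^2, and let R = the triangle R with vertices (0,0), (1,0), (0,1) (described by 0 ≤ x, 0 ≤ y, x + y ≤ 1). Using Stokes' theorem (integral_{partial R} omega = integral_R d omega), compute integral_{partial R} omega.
integral_(partial R) omega = -1/6

Stokes: integral_partial_R omega = integral_R d omega with d omega = (∂Q/∂x - ∂P/∂y) dx ∧ dy.
  ∂Q/∂x = -y
  ∂P/∂y = 0
  integrand = ∂Q/∂x - ∂P/∂y = -y.
Integrating over R: integral_0^1 integral_0^{1-x} (-y) dy dx = -1/6.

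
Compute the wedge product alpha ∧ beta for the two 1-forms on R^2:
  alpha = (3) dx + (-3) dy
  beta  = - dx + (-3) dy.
alpha ∧ beta = (-12) dx ∧ dy

Distribute the wedge, using dx_i ∧ dx_j = -dx_j ∧ dx_i and dx_i ∧ dx_i = 0. For each pair (i, j) with i < j, the coefficient of dx_i ∧ dx_j in alpha ∧ beta is (alpha_i * beta_j - alpha_j * beta_i). Collecting: alpha ∧ beta = (-12) dx ∧ dy.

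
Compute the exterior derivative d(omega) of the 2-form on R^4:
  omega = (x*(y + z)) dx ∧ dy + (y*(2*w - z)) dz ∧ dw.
d(omega) = (x) dx ∧ dy ∧ dz + (2*w - z) dy ∧ dz ∧ dw

For a 2-form omega = sum_{i<j} g_{ij} dx_i ∧ dx_j, the exterior derivative is
  d(omega) = sum_{i<j} d(g_{ij}) ∧ dx_i ∧ dx_j = sum_{i<j, k} (∂g_{ij}/∂x_k) dx_k ∧ dx_i ∧ dx_j.
Expand each term, using dx_k ∧ dx_i ∧ dx_j = sgn(permutation) dx_{(a)} ∧ dx_{(b)} ∧ dx_{(c)} with (a < b < c) sorted:
  d(x*(y + z)) includes (∂/∂z)(x*(y + z)) dz = (x) dz, which multiplied by dx ∧ dy gives (x) dx ∧ dy ∧ dz
  d(y*(2*w - z)) includes (∂/∂y)(y*(2*w - z)) dy = (2*w - z) dy, which multiplied by dz ∧ dw gives (2*w - z) dy ∧ dz ∧ dw
Collecting like 3-forms: d(omega) = (x) dx ∧ dy ∧ dz + (2*w - z) dy ∧ dz ∧ dw.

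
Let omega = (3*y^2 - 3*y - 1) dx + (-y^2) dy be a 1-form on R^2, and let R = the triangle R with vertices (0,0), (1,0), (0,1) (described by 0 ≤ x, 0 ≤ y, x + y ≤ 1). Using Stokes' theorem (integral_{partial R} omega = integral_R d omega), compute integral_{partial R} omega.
integral_(partial R) omega = 1/2

Stokes: integral_partial_R omega = integral_R d omega with d omega = (∂Q/∂x - ∂P/∂y) dx ∧ dy.
  ∂Q/∂x = 0
  ∂P/∂y = 6*y - 3
  integrand = ∂Q/∂x - ∂P/∂y = 3 - 6*y.
Integrating over R: integral_0^1 integral_0^{1-x} (3 - 6*y) dy dx = 1/2.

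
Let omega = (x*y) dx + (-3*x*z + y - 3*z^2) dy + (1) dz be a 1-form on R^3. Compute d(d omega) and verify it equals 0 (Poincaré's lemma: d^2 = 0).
d(d omega) = 0

Step 1: d omega = sum_{i<j} (∂f_j/∂x_i - ∂f_i/∂x_j) dx_i ∧ dx_j:
  coeff of dx ∧ dy: -x - 3*z
  coeff of dx ∧ dz: 0
  coeff of dy ∧ dz: 3*x + 6*z
Step 2: Apply d again to each 2-form coefficient. The only possible 3-form in R^3 is dx ∧ dy ∧ dz, with coefficient
  ∂(coeff of dy∧dz)/∂x - ∂(coeff of dx∧dz)/∂y + ∂(coeff of dx∧dy)/∂z
  = ∂/∂x (3*x + 6*z) - ∂/∂y (0) + ∂/∂z (-x - 3*z).
Each of these terms simplifies to sums of mixed partials that cancel in pairs. The result is 0 (by equality of mixed partials for smooth functions — Schwarz / Clairaut).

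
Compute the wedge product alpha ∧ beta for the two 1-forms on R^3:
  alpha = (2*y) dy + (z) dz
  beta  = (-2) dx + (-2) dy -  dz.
alpha ∧ beta = (4*y) dx ∧ dy + (-2*y + 2*z) dy ∧ dz + (2*z) dx ∧ dz

Distribute the wedge, using dx_i ∧ dx_j = -dx_j ∧ dx_i and dx_i ∧ dx_i = 0. For each pair (i, j) with i < j, the coefficient of dx_i ∧ dx_j in alpha ∧ beta is (alpha_i * beta_j - alpha_j * beta_i). Collecting: alpha ∧ beta = (4*y) dx ∧ dy + (-2*y + 2*z) dy ∧ dz + (2*z) dx ∧ dz.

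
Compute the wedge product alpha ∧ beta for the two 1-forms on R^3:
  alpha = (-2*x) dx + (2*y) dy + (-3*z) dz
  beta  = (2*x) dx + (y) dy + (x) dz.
alpha ∧ beta = (-6*x*y) dx ∧ dy + (2*x*(-x + 3*z)) dx ∧ dz + (y*(2*x + 3*z)) dy ∧ dz

Distribute the wedge, using dx_i ∧ dx_j = -dx_j ∧ dx_i and dx_i ∧ dx_i = 0. For each pair (i, j) with i < j, the coefficient of dx_i ∧ dx_j in alpha ∧ beta is (alpha_i * beta_j - alpha_j * beta_i). Collecting: alpha ∧ beta = (-6*x*y) dx ∧ dy + (2*x*(-x + 3*z)) dx ∧ dz + (y*(2*x + 3*z)) dy ∧ dz.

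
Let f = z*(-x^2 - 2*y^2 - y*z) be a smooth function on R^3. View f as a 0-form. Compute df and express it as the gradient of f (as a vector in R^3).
df = (-2*x*z) dx + (z*(-4*y - z)) dy + (-x^2 - 2*y^2 - 2*y*z) dz; grad f = (-2*x*z, z*(-4*y - z), -x^2 - 2*y^2 - 2*y*z)

For a 0-form f, d f = (∂f/∂x) dx + (∂f/∂y) dy + (∂f/∂z) dz. The components of the vector representation are exactly the entries of grad f in Cartesian coordinates:
  ∂f/∂x = -2*x*z
  ∂f/∂y = z*(-4*y - z)
  ∂f/∂z = -x^2 - 2*y^2 - 2*y*z.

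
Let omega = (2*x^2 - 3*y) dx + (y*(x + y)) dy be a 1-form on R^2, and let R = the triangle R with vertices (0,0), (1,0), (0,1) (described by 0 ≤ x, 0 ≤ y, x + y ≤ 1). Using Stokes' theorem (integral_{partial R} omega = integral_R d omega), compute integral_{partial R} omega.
integral_(partial R) omega = 5/3

Stokes: integral_partial_R omega = integral_R d omega with d omega = (∂Q/∂x - ∂P/∂y) dx ∧ dy.
  ∂Q/∂x = y
  ∂P/∂y = -3
  integrand = ∂Q/∂x - ∂P/∂y = y + 3.
Integrating over R: integral_0^1 integral_0^{1-x} (y + 3) dy dx = 5/3.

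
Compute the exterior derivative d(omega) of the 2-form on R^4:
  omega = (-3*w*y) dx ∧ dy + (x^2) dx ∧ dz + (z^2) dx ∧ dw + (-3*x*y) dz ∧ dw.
d(omega) = (-3*y) dx ∧ dy ∧ dw + (-3*y - 2*z) dx ∧ dz ∧ dw + (-3*x) dy ∧ dz ∧ dw

For a 2-form omega = sum_{i<j} g_{ij} dx_i ∧ dx_j, the exterior derivative is
  d(omega) = sum_{i<j} d(g_{ij}) ∧ dx_i ∧ dx_j = sum_{i<j, k} (∂g_{ij}/∂x_k) dx_k ∧ dx_i ∧ dx_j.
Expand each term, using dx_k ∧ dx_i ∧ dx_j = sgn(permutation) dx_{(a)} ∧ dx_{(b)} ∧ dx_{(c)} with (a < b < c) sorted:
  d(-3*w*y) includes (∂/∂w)(-3*w*y) dw = (-3*y) dw, which multiplied by dx ∧ dy gives (-3*y) dx ∧ dy ∧ dw
  d(z^2) includes (∂/∂z)(z^2) dz = (2*z) dz, which multiplied by dx ∧ dw gives (-2*z) dx ∧ dz ∧ dw
  d(-3*x*y) includes (∂/∂x)(-3*x*y) dx = (-3*y) dx, which multiplied by dz ∧ dw gives (-3*y) dx ∧ dz ∧ dw
  d(-3*x*y) includes (∂/∂y)(-3*x*y) dy = (-3*x) dy, which multiplied by dz ∧ dw gives (-3*x) dy ∧ dz ∧ dw
Collecting like 3-forms: d(omega) = (-3*y) dx ∧ dy ∧ dw + (-3*y - 2*z) dx ∧ dz ∧ dw + (-3*x) dy ∧ dz ∧ dw.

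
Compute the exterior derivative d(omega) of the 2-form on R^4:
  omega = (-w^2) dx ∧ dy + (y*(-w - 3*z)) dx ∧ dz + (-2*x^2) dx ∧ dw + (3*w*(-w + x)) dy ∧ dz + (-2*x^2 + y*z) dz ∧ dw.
d(omega) = (-2*w) dx ∧ dy ∧ dw + (4*w + 3*z) dx ∧ dy ∧ dz + (-4*x - y) dx ∧ dz ∧ dw + (-6*w + 3*x + z) dy ∧ dz ∧ dw

For a 2-form omega = sum_{i<j} g_{ij} dx_i ∧ dx_j, the exterior derivative is
  d(omega) = sum_{i<j} d(g_{ij}) ∧ dx_i ∧ dx_j = sum_{i<j, k} (∂g_{ij}/∂x_k) dx_k ∧ dx_i ∧ dx_j.
Expand each term, using dx_k ∧ dx_i ∧ dx_j = sgn(permutation) dx_{(a)} ∧ dx_{(b)} ∧ dx_{(c)} with (a < b < c) sorted:
  d(-w^2) includes (∂/∂w)(-w^2) dw = (-2*w) dw, which multiplied by dx ∧ dy gives (-2*w) dx ∧ dy ∧ dw
  d(y*(-w - 3*z)) includes (∂/∂y)(y*(-w - 3*z)) dy = (-w - 3*z) dy, which multiplied by dx ∧ dz gives (w + 3*z) dx ∧ dy ∧ dz
  d(y*(-w - 3*z)) includes (∂/∂w)(y*(-w - 3*z)) dw = (-y) dw, which multiplied by dx ∧ dz gives (-y) dx ∧ dz ∧ dw
  d(3*w*(-w + x)) includes (∂/∂x)(3*w*(-w + x)) dx = (3*w) dx, which multiplied by dy ∧ dz gives (3*w) dx ∧ dy ∧ dz
  d(3*w*(-w + x)) includes (∂/∂w)(3*w*(-w + x)) dw = (-6*w + 3*x) dw, which multiplied by dy ∧ dz gives (-6*w + 3*x) dy ∧ dz ∧ dw
  d(-2*x^2 + y*z) includes (∂/∂x)(-2*x^2 + y*z) dx = (-4*x) dx, which multiplied by dz ∧ dw gives (-4*x) dx ∧ dz ∧ dw
  d(-2*x^2 + y*z) includes (∂/∂y)(-2*x^2 + y*z) dy = (z) dy, which multiplied by dz ∧ dw gives (z) dy ∧ dz ∧ dw
Collecting like 3-forms: d(omega) = (-2*w) dx ∧ dy ∧ dw + (4*w + 3*z) dx ∧ dy ∧ dz + (-4*x - y) dx ∧ dz ∧ dw + (-6*w + 3*x + z) dy ∧ dz ∧ dw.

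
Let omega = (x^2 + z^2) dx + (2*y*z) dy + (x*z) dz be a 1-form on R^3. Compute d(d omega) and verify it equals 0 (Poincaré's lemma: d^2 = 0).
d(d omega) = 0

Step 1: d omega = sum_{i<j} (∂f_j/∂x_i - ∂f_i/∂x_j) dx_i ∧ dx_j:
  coeff of dx ∧ dy: 0
  coeff of dx ∧ dz: -z
  coeff of dy ∧ dz: -2*y
Step 2: Apply d again to each 2-form coefficient. The only possible 3-form in R^3 is dx ∧ dy ∧ dz, with coefficient
  ∂(coeff of dy∧dz)/∂x - ∂(coeff of dx∧dz)/∂y + ∂(coeff of dx∧dy)/∂z
  = ∂/∂x (-2*y) - ∂/∂y (-z) + ∂/∂z (0).
Each of these terms simplifies to sums of mixed partials that cancel in pairs. The result is 0 (by equality of mixed partials for smooth functions — Schwarz / Clairaut).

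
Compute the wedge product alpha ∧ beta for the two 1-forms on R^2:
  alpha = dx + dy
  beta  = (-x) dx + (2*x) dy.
alpha ∧ beta = (3*x) dx ∧ dy

Distribute the wedge, using dx_i ∧ dx_j = -dx_j ∧ dx_i and dx_i ∧ dx_i = 0. For each pair (i, j) with i < j, the coefficient of dx_i ∧ dx_j in alpha ∧ beta is (alpha_i * beta_j - alpha_j * beta_i). Collecting: alpha ∧ beta = (3*x) dx ∧ dy.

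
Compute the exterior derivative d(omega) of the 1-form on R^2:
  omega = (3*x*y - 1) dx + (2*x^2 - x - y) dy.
d(omega) = (x - 1) dx ∧ dy

For a 1-form omega = sum_i f_i dx_i, the exterior derivative is
  d(omega) = sum_{i < j} (∂f_j/∂x_i - ∂f_i/∂x_j) dx_i ∧ dx_j.
  coefficient of dx ∧ dy: ∂f_2/∂x - ∂f_1/∂y = ∂(2*x^2 - x - y)/∂x - ∂(3*x*y - 1)/∂y = x - 1
Assembling: d(omega) = (x - 1) dx ∧ dy.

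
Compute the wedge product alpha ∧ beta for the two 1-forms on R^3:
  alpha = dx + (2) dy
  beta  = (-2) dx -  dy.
alpha ∧ beta = (3) dx ∧ dy

Distribute the wedge, using dx_i ∧ dx_j = -dx_j ∧ dx_i and dx_i ∧ dx_i = 0. For each pair (i, j) with i < j, the coefficient of dx_i ∧ dx_j in alpha ∧ beta is (alpha_i * beta_j - alpha_j * beta_i). Collecting: alpha ∧ beta = (3) dx ∧ dy.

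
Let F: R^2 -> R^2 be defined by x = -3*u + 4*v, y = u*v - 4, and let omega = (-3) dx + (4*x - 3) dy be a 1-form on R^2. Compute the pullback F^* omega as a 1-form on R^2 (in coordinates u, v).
F^* omega = (-12*u*v + 16*v^2 - 3*v + 9) du + (-12*u^2 + 16*u*v - 3*u - 12) dv

Using F^*(f dg) = (f ∘ F) d(g ∘ F), substitute each coordinate x_i by F_i(u, v) in f_i, and replace dx_i by d F_i = (∂F_i/∂u) du + (∂F_i/∂v) dv.
  For the x component: f_1(F) = -3; d F_1 = (-3) du + (4) dv
  For the y component: f_2(F) = -12*u + 16*v - 3; d F_2 = (v) du + (u) dv
Combining and collecting du, dv coefficients:
  coeff of du: -12*u*v + 16*v^2 - 3*v + 9
  coeff of dv: -12*u^2 + 16*u*v - 3*u - 12
F^* omega = (-12*u*v + 16*v^2 - 3*v + 9) du + (-12*u^2 + 16*u*v - 3*u - 12) dv.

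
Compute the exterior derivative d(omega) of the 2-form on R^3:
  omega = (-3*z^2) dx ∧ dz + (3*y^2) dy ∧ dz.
d(omega) = 0

For a 2-form omega = sum_{i<j} g_{ij} dx_i ∧ dx_j, the exterior derivative is
  d(omega) = sum_{i<j} d(g_{ij}) ∧ dx_i ∧ dx_j = sum_{i<j, k} (∂g_{ij}/∂x_k) dx_k ∧ dx_i ∧ dx_j.
Expand each term, using dx_k ∧ dx_i ∧ dx_j = sgn(permutation) dx_{(a)} ∧ dx_{(b)} ∧ dx_{(c)} with (a < b < c) sorted:

Collecting like 3-forms: d(omega) = 0.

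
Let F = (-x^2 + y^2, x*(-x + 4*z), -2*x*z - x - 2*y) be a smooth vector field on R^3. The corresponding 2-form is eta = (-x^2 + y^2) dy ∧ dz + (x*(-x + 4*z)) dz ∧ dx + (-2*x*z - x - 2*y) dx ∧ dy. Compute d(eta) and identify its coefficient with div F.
d(eta) = (-4*x) dx ∧ dy ∧ dz; div F = -4*x

For a 2-form in R^3 of the form above, applying d gives a 3-form with coefficient ∂P/∂x + ∂Q/∂y + ∂R/∂z:
  ∂P/∂x = -2*x
  ∂Q/∂y = 0
  ∂R/∂z = -2*x
Sum = -4*x, which is exactly div F.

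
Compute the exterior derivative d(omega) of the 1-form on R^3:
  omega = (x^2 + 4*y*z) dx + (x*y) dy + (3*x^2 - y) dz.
d(omega) = (y - 4*z) dx ∧ dy + (6*x - 4*y) dx ∧ dz + (-1) dy ∧ dz

For a 1-form omega = sum_i f_i dx_i, the exterior derivative is
  d(omega) = sum_{i < j} (∂f_j/∂x_i - ∂f_i/∂x_j) dx_i ∧ dx_j.
  coefficient of dx ∧ dy: ∂f_2/∂x - ∂f_1/∂y = ∂(x*y)/∂x - ∂(x^2 + 4*y*z)/∂y = y - 4*z
  coefficient of dx ∧ dz: ∂f_3/∂x - ∂f_1/∂z = ∂(3*x^2 - y)/∂x - ∂(x^2 + 4*y*z)/∂z = 6*x - 4*y
  coefficient of dy ∧ dz: ∂f_3/∂y - ∂f_2/∂z = ∂(3*x^2 - y)/∂y - ∂(x*y)/∂z = -1
Assembling: d(omega) = (y - 4*z) dx ∧ dy + (6*x - 4*y) dx ∧ dz + (-1) dy ∧ dz.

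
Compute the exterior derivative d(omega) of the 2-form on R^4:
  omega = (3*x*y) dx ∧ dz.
d(omega) = (-3*x) dx ∧ dy ∧ dz

For a 2-form omega = sum_{i<j} g_{ij} dx_i ∧ dx_j, the exterior derivative is
  d(omega) = sum_{i<j} d(g_{ij}) ∧ dx_i ∧ dx_j = sum_{i<j, k} (∂g_{ij}/∂x_k) dx_k ∧ dx_i ∧ dx_j.
Expand each term, using dx_k ∧ dx_i ∧ dx_j = sgn(permutation) dx_{(a)} ∧ dx_{(b)} ∧ dx_{(c)} with (a < b < c) sorted:
  d(3*x*y) includes (∂/∂y)(3*x*y) dy = (3*x) dy, which multiplied by dx ∧ dz gives (-3*x) dx ∧ dy ∧ dz
Collecting like 3-forms: d(omega) = (-3*x) dx ∧ dy ∧ dz.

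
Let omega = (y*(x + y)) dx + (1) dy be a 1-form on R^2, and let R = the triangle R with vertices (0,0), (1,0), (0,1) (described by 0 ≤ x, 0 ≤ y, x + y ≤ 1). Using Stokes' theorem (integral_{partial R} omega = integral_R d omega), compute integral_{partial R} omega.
integral_(partial R) omega = -1/2

Stokes: integral_partial_R omega = integral_R d omega with d omega = (∂Q/∂x - ∂P/∂y) dx ∧ dy.
  ∂Q/∂x = 0
  ∂P/∂y = x + 2*y
  integrand = ∂Q/∂x - ∂P/∂y = -x - 2*y.
Integrating over R: integral_0^1 integral_0^{1-x} (-x - 2*y) dy dx = -1/2.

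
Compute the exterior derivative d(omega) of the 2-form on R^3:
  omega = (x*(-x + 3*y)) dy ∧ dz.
d(omega) = (-2*x + 3*y) dx ∧ dy ∧ dz

For a 2-form omega = sum_{i<j} g_{ij} dx_i ∧ dx_j, the exterior derivative is
  d(omega) = sum_{i<j} d(g_{ij}) ∧ dx_i ∧ dx_j = sum_{i<j, k} (∂g_{ij}/∂x_k) dx_k ∧ dx_i ∧ dx_j.
Expand each term, using dx_k ∧ dx_i ∧ dx_j = sgn(permutation) dx_{(a)} ∧ dx_{(b)} ∧ dx_{(c)} with (a < b < c) sorted:
  d(x*(-x + 3*y)) includes (∂/∂x)(x*(-x + 3*y)) dx = (-2*x + 3*y) dx, which multiplied by dy ∧ dz gives (-2*x + 3*y) dx ∧ dy ∧ dz
Collecting like 3-forms: d(omega) = (-2*x + 3*y) dx ∧ dy ∧ dz.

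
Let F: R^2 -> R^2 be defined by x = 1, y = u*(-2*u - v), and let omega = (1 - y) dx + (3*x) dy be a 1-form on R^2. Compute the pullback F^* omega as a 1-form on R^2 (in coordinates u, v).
F^* omega = (-12*u - 3*v) du + (-3*u) dv

Using F^*(f dg) = (f ∘ F) d(g ∘ F), substitute each coordinate x_i by F_i(u, v) in f_i, and replace dx_i by d F_i = (∂F_i/∂u) du + (∂F_i/∂v) dv.
  For the x component: f_1(F) = 2*u^2 + u*v + 1; d F_1 = (0) du + (0) dv
  For the y component: f_2(F) = 3; d F_2 = (-4*u - v) du + (-u) dv
Combining and collecting du, dv coefficients:
  coeff of du: -12*u - 3*v
  coeff of dv: -3*u
F^* omega = (-12*u - 3*v) du + (-3*u) dv.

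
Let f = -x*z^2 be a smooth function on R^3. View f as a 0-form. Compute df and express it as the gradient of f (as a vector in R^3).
df = (-z^2) dx + (0) dy + (-2*x*z) dz; grad f = (-z^2, 0, -2*x*z)

For a 0-form f, d f = (∂f/∂x) dx + (∂f/∂y) dy + (∂f/∂z) dz. The components of the vector representation are exactly the entries of grad f in Cartesian coordinates:
  ∂f/∂x = -z^2
  ∂f/∂y = 0
  ∂f/∂z = -2*x*z.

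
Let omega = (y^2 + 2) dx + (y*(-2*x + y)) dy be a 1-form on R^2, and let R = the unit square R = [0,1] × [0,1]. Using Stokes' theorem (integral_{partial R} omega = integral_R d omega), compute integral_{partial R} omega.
integral_(partial R) omega = -2

Stokes: integral_partial_R omega = integral_R d omega with d omega = (∂Q/∂x - ∂P/∂y) dx ∧ dy.
  ∂Q/∂x = -2*y
  ∂P/∂y = 2*y
  integrand = ∂Q/∂x - ∂P/∂y = -4*y.
Integrating over R: integral_0^1 integral_0^1 (-4*y) dx dy = -2.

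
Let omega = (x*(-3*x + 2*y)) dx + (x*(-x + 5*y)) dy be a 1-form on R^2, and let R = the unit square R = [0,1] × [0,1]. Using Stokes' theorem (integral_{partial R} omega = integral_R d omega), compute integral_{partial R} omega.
integral_(partial R) omega = 1/2

Stokes: integral_partial_R omega = integral_R d omega with d omega = (∂Q/∂x - ∂P/∂y) dx ∧ dy.
  ∂Q/∂x = -2*x + 5*y
  ∂P/∂y = 2*x
  integrand = ∂Q/∂x - ∂P/∂y = -4*x + 5*y.
Integrating over R: integral_0^1 integral_0^1 (-4*x + 5*y) dx dy = 1/2.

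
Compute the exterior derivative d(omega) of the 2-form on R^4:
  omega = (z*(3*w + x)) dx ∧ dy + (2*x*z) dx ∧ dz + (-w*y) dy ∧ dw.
d(omega) = (3*w + x) dx ∧ dy ∧ dz + (3*z) dx ∧ dy ∧ dw

For a 2-form omega = sum_{i<j} g_{ij} dx_i ∧ dx_j, the exterior derivative is
  d(omega) = sum_{i<j} d(g_{ij}) ∧ dx_i ∧ dx_j = sum_{i<j, k} (∂g_{ij}/∂x_k) dx_k ∧ dx_i ∧ dx_j.
Expand each term, using dx_k ∧ dx_i ∧ dx_j = sgn(permutation) dx_{(a)} ∧ dx_{(b)} ∧ dx_{(c)} with (a < b < c) sorted:
  d(z*(3*w + x)) includes (∂/∂z)(z*(3*w + x)) dz = (3*w + x) dz, which multiplied by dx ∧ dy gives (3*w + x) dx ∧ dy ∧ dz
  d(z*(3*w + x)) includes (∂/∂w)(z*(3*w + x)) dw = (3*z) dw, which multiplied by dx ∧ dy gives (3*z) dx ∧ dy ∧ dw
Collecting like 3-forms: d(omega) = (3*w + x) dx ∧ dy ∧ dz + (3*z) dx ∧ dy ∧ dw.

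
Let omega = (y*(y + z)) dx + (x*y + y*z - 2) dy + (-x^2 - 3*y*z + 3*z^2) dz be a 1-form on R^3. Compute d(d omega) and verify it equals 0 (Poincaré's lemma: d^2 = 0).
d(d omega) = 0

Step 1: d omega = sum_{i<j} (∂f_j/∂x_i - ∂f_i/∂x_j) dx_i ∧ dx_j:
  coeff of dx ∧ dy: -y - z
  coeff of dx ∧ dz: -2*x - y
  coeff of dy ∧ dz: -y - 3*z
Step 2: Apply d again to each 2-form coefficient. The only possible 3-form in R^3 is dx ∧ dy ∧ dz, with coefficient
  ∂(coeff of dy∧dz)/∂x - ∂(coeff of dx∧dz)/∂y + ∂(coeff of dx∧dy)/∂z
  = ∂/∂x (-y - 3*z) - ∂/∂y (-2*x - y) + ∂/∂z (-y - z).
Each of these terms simplifies to sums of mixed partials that cancel in pairs. The result is 0 (by equality of mixed partials for smooth functions — Schwarz / Clairaut).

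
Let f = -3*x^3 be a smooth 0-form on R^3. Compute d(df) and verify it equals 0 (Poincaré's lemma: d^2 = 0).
d(df) = 0

Step 1: df = sum_i (∂f/∂x_i) dx_i = (-9*x^2) dx + (0) dy + (0) dz.
Step 2: Apply d again. Using the 1-form formula, the coefficient of dx ∧ dy in d(df) is ∂^2 f/∂x ∂y - ∂^2 f/∂y ∂x = (0) - (0) = 0 (equality of mixed partials for smooth f).
Similarly for dx ∧ dz and dy ∧ dz — all coefficients vanish. So d(df) = 0.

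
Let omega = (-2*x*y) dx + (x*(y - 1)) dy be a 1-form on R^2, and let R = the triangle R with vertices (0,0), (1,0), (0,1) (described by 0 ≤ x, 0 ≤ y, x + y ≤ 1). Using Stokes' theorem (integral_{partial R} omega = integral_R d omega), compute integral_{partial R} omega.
integral_(partial R) omega = 0

Stokes: integral_partial_R omega = integral_R d omega with d omega = (∂Q/∂x - ∂P/∂y) dx ∧ dy.
  ∂Q/∂x = y - 1
  ∂P/∂y = -2*x
  integrand = ∂Q/∂x - ∂P/∂y = 2*x + y - 1.
Integrating over R: integral_0^1 integral_0^{1-x} (2*x + y - 1) dy dx = 0.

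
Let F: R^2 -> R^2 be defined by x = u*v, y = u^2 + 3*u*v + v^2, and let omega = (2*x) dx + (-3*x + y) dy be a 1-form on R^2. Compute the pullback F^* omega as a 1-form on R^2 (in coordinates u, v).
F^* omega = (2*u^3 + 3*u^2*v + 4*u*v^2 + 3*v^3) du + (3*u^3 + 4*u^2*v + 3*u*v^2 + 2*v^3) dv

Using F^*(f dg) = (f ∘ F) d(g ∘ F), substitute each coordinate x_i by F_i(u, v) in f_i, and replace dx_i by d F_i = (∂F_i/∂u) du + (∂F_i/∂v) dv.
  For the x component: f_1(F) = 2*u*v; d F_1 = (v) du + (u) dv
  For the y component: f_2(F) = u^2 + v^2; d F_2 = (2*u + 3*v) du + (3*u + 2*v) dv
Combining and collecting du, dv coefficients:
  coeff of du: 2*u^3 + 3*u^2*v + 4*u*v^2 + 3*v^3
  coeff of dv: 3*u^3 + 4*u^2*v + 3*u*v^2 + 2*v^3
F^* omega = (2*u^3 + 3*u^2*v + 4*u*v^2 + 3*v^3) du + (3*u^3 + 4*u^2*v + 3*u*v^2 + 2*v^3) dv.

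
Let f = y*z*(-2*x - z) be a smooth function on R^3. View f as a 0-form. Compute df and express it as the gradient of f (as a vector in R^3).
df = (-2*y*z) dx + (z*(-2*x - z)) dy + (2*y*(-x - z)) dz; grad f = (-2*y*z, z*(-2*x - z), 2*y*(-x - z))

For a 0-form f, d f = (∂f/∂x) dx + (∂f/∂y) dy + (∂f/∂z) dz. The components of the vector representation are exactly the entries of grad f in Cartesian coordinates:
  ∂f/∂x = -2*y*z
  ∂f/∂y = z*(-2*x - z)
  ∂f/∂z = 2*y*(-x - z).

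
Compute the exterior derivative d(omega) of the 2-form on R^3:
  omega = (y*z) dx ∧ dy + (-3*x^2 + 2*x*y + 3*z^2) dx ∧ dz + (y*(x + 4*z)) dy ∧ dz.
d(omega) = (-2*x + 2*y) dx ∧ dy ∧ dz

For a 2-form omega = sum_{i<j} g_{ij} dx_i ∧ dx_j, the exterior derivative is
  d(omega) = sum_{i<j} d(g_{ij}) ∧ dx_i ∧ dx_j = sum_{i<j, k} (∂g_{ij}/∂x_k) dx_k ∧ dx_i ∧ dx_j.
Expand each term, using dx_k ∧ dx_i ∧ dx_j = sgn(permutation) dx_{(a)} ∧ dx_{(b)} ∧ dx_{(c)} with (a < b < c) sorted:
  d(y*z) includes (∂/∂z)(y*z) dz = (y) dz, which multiplied by dx ∧ dy gives (y) dx ∧ dy ∧ dz
  d(-3*x^2 + 2*x*y + 3*z^2) includes (∂/∂y)(-3*x^2 + 2*x*y + 3*z^2) dy = (2*x) dy, which multiplied by dx ∧ dz gives (-2*x) dx ∧ dy ∧ dz
  d(y*(x + 4*z)) includes (∂/∂x)(y*(x + 4*z)) dx = (y) dx, which multiplied by dy ∧ dz gives (y) dx ∧ dy ∧ dz
Collecting like 3-forms: d(omega) = (-2*x + 2*y) dx ∧ dy ∧ dz.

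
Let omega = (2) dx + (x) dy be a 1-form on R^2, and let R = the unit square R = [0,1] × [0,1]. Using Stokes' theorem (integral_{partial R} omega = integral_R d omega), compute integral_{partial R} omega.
integral_(partial R) omega = 1

Stokes: integral_partial_R omega = integral_R d omega with d omega = (∂Q/∂x - ∂P/∂y) dx ∧ dy.
  ∂Q/∂x = 1
  ∂P/∂y = 0
  integrand = ∂Q/∂x - ∂P/∂y = 1.
Integrating over R: integral_0^1 integral_0^1 (1) dx dy = 1.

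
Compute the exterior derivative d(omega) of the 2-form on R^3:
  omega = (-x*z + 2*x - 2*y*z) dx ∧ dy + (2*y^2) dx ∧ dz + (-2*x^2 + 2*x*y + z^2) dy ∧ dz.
d(omega) = (-5*x - 4*y) dx ∧ dy ∧ dz

For a 2-form omega = sum_{i<j} g_{ij} dx_i ∧ dx_j, the exterior derivative is
  d(omega) = sum_{i<j} d(g_{ij}) ∧ dx_i ∧ dx_j = sum_{i<j, k} (∂g_{ij}/∂x_k) dx_k ∧ dx_i ∧ dx_j.
Expand each term, using dx_k ∧ dx_i ∧ dx_j = sgn(permutation) dx_{(a)} ∧ dx_{(b)} ∧ dx_{(c)} with (a < b < c) sorted:
  d(-x*z + 2*x - 2*y*z) includes (∂/∂z)(-x*z + 2*x - 2*y*z) dz = (-x - 2*y) dz, which multiplied by dx ∧ dy gives (-x - 2*y) dx ∧ dy ∧ dz
  d(2*y^2) includes (∂/∂y)(2*y^2) dy = (4*y) dy, which multiplied by dx ∧ dz gives (-4*y) dx ∧ dy ∧ dz
  d(-2*x^2 + 2*x*y + z^2) includes (∂/∂x)(-2*x^2 + 2*x*y + z^2) dx = (-4*x + 2*y) dx, which multiplied by dy ∧ dz gives (-4*x + 2*y) dx ∧ dy ∧ dz
Collecting like 3-forms: d(omega) = (-5*x - 4*y) dx ∧ dy ∧ dz.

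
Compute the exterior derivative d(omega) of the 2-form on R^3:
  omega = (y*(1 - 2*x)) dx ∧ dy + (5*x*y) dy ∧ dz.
d(omega) = (5*y) dx ∧ dy ∧ dz

For a 2-form omega = sum_{i<j} g_{ij} dx_i ∧ dx_j, the exterior derivative is
  d(omega) = sum_{i<j} d(g_{ij}) ∧ dx_i ∧ dx_j = sum_{i<j, k} (∂g_{ij}/∂x_k) dx_k ∧ dx_i ∧ dx_j.
Expand each term, using dx_k ∧ dx_i ∧ dx_j = sgn(permutation) dx_{(a)} ∧ dx_{(b)} ∧ dx_{(c)} with (a < b < c) sorted:
  d(5*x*y) includes (∂/∂x)(5*x*y) dx = (5*y) dx, which multiplied by dy ∧ dz gives (5*y) dx ∧ dy ∧ dz
Collecting like 3-forms: d(omega) = (5*y) dx ∧ dy ∧ dz.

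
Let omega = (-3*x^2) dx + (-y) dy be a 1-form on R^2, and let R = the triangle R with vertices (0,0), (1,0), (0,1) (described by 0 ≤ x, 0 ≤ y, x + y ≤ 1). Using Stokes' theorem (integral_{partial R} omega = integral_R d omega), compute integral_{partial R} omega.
integral_(partial R) omega = 0

Stokes: integral_partial_R omega = integral_R d omega with d omega = (∂Q/∂x - ∂P/∂y) dx ∧ dy.
  ∂Q/∂x = 0
  ∂P/∂y = 0
  integrand = ∂Q/∂x - ∂P/∂y = 0.
Integrating over R: integral_0^1 integral_0^{1-x} (0) dy dx = 0.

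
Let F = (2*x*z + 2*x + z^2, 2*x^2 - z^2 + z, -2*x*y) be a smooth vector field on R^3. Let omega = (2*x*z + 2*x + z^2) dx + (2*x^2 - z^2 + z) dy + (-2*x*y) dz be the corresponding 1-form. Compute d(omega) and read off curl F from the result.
d(omega) = (-2*x + 2*z - 1) dy ∧ dz + (2*x + 2*y + 2*z) dz ∧ dx + (4*x) dx ∧ dy; curl F = (-2*x + 2*z - 1, 2*x + 2*y + 2*z, 4*x)

d omega = sum_{i<j} (∂f_j/∂x_i - ∂f_i/∂x_j) dx_i ∧ dx_j. Under the identification (dy ∧ dz, dz ∧ dx, dx ∧ dy) ↔ (e_x, e_y, e_z), the coefficients are exactly the components of curl F. Compute:
  ∂R/∂y - ∂Q/∂z = (-2*x) - (1 - 2*z) = -2*x + 2*z - 1
  ∂P/∂z - ∂R/∂x = (2*x + 2*z) - (-2*y) = 2*x + 2*y + 2*z
  ∂Q/∂x - ∂P/∂y = (4*x) - (0) = 4*x.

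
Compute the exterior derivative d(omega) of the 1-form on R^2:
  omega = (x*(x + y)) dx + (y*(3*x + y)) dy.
d(omega) = (-x + 3*y) dx ∧ dy

For a 1-form omega = sum_i f_i dx_i, the exterior derivative is
  d(omega) = sum_{i < j} (∂f_j/∂x_i - ∂f_i/∂x_j) dx_i ∧ dx_j.
  coefficient of dx ∧ dy: ∂f_2/∂x - ∂f_1/∂y = ∂(y*(3*x + y))/∂x - ∂(x*(x + y))/∂y = -x + 3*y
Assembling: d(omega) = (-x + 3*y) dx ∧ dy.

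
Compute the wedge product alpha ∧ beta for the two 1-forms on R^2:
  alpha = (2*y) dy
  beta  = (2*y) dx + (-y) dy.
alpha ∧ beta = (-4*y^2) dx ∧ dy

Distribute the wedge, using dx_i ∧ dx_j = -dx_j ∧ dx_i and dx_i ∧ dx_i = 0. For each pair (i, j) with i < j, the coefficient of dx_i ∧ dx_j in alpha ∧ beta is (alpha_i * beta_j - alpha_j * beta_i). Collecting: alpha ∧ beta = (-4*y^2) dx ∧ dy.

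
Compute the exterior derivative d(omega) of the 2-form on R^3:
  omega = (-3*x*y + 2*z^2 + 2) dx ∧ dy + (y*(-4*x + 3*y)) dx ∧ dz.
d(omega) = (4*x - 6*y + 4*z) dx ∧ dy ∧ dz

For a 2-form omega = sum_{i<j} g_{ij} dx_i ∧ dx_j, the exterior derivative is
  d(omega) = sum_{i<j} d(g_{ij}) ∧ dx_i ∧ dx_j = sum_{i<j, k} (∂g_{ij}/∂x_k) dx_k ∧ dx_i ∧ dx_j.
Expand each term, using dx_k ∧ dx_i ∧ dx_j = sgn(permutation) dx_{(a)} ∧ dx_{(b)} ∧ dx_{(c)} with (a < b < c) sorted:
  d(-3*x*y + 2*z^2 + 2) includes (∂/∂z)(-3*x*y + 2*z^2 + 2) dz = (4*z) dz, which multiplied by dx ∧ dy gives (4*z) dx ∧ dy ∧ dz
  d(y*(-4*x + 3*y)) includes (∂/∂y)(y*(-4*x + 3*y)) dy = (-4*x + 6*y) dy, which multiplied by dx ∧ dz gives (4*x - 6*y) dx ∧ dy ∧ dz
Collecting like 3-forms: d(omega) = (4*x - 6*y + 4*z) dx ∧ dy ∧ dz.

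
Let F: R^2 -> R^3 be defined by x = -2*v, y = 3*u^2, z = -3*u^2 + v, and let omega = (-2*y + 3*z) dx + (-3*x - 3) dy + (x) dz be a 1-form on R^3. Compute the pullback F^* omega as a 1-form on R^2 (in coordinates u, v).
F^* omega = (6*u*(8*v - 3)) du + (30*u^2 - 8*v) dv

Using F^*(f dg) = (f ∘ F) d(g ∘ F), substitute each coordinate x_i by F_i(u, v) in f_i, and replace dx_i by d F_i = (∂F_i/∂u) du + (∂F_i/∂v) dv.
  For the x component: f_1(F) = -15*u^2 + 3*v; d F_1 = (0) du + (-2) dv
  For the y component: f_2(F) = 6*v - 3; d F_2 = (6*u) du + (0) dv
  For the z component: f_3(F) = -2*v; d F_3 = (-6*u) du + (1) dv
Combining and collecting du, dv coefficients:
  coeff of du: 6*u*(8*v - 3)
  coeff of dv: 30*u^2 - 8*v
F^* omega = (6*u*(8*v - 3)) du + (30*u^2 - 8*v) dv.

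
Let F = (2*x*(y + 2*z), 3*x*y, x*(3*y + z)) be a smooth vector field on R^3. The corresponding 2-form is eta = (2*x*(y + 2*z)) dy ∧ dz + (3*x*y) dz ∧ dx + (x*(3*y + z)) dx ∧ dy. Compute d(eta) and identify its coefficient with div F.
d(eta) = (4*x + 2*y + 4*z) dx ∧ dy ∧ dz; div F = 4*x + 2*y + 4*z

For a 2-form in R^3 of the form above, applying d gives a 3-form with coefficient ∂P/∂x + ∂Q/∂y + ∂R/∂z:
  ∂P/∂x = 2*y + 4*z
  ∂Q/∂y = 3*x
  ∂R/∂z = x
Sum = 4*x + 2*y + 4*z, which is exactly div F.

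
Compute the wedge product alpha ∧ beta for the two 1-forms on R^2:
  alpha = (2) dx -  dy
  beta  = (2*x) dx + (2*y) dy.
alpha ∧ beta = (2*x + 4*y) dx ∧ dy

Distribute the wedge, using dx_i ∧ dx_j = -dx_j ∧ dx_i and dx_i ∧ dx_i = 0. For each pair (i, j) with i < j, the coefficient of dx_i ∧ dx_j in alpha ∧ beta is (alpha_i * beta_j - alpha_j * beta_i). Collecting: alpha ∧ beta = (2*x + 4*y) dx ∧ dy.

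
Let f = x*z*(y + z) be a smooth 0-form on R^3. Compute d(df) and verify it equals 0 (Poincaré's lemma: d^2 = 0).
d(df) = 0

Step 1: df = sum_i (∂f/∂x_i) dx_i = (z*(y + z)) dx + (x*z) dy + (x*(y + 2*z)) dz.
Step 2: Apply d again. Using the 1-form formula, the coefficient of dx ∧ dy in d(df) is ∂^2 f/∂x ∂y - ∂^2 f/∂y ∂x = (z) - (z) = 0 (equality of mixed partials for smooth f).
Similarly for dx ∧ dz and dy ∧ dz — all coefficients vanish. So d(df) = 0.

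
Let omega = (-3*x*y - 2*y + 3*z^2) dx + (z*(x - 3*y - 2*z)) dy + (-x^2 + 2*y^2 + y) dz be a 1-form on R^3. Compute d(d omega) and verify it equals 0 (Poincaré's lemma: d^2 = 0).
d(d omega) = 0

Step 1: d omega = sum_{i<j} (∂f_j/∂x_i - ∂f_i/∂x_j) dx_i ∧ dx_j:
  coeff of dx ∧ dy: 3*x + z + 2
  coeff of dx ∧ dz: -2*x - 6*z
  coeff of dy ∧ dz: -x + 7*y + 4*z + 1
Step 2: Apply d again to each 2-form coefficient. The only possible 3-form in R^3 is dx ∧ dy ∧ dz, with coefficient
  ∂(coeff of dy∧dz)/∂x - ∂(coeff of dx∧dz)/∂y + ∂(coeff of dx∧dy)/∂z
  = ∂/∂x (-x + 7*y + 4*z + 1) - ∂/∂y (-2*x - 6*z) + ∂/∂z (3*x + z + 2).
Each of these terms simplifies to sums of mixed partials that cancel in pairs. The result is 0 (by equality of mixed partials for smooth functions — Schwarz / Clairaut).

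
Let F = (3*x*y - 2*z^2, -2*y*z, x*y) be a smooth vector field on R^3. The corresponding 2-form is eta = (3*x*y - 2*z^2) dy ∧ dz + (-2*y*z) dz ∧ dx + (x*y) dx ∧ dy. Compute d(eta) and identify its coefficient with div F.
d(eta) = (3*y - 2*z) dx ∧ dy ∧ dz; div F = 3*y - 2*z

For a 2-form in R^3 of the form above, applying d gives a 3-form with coefficient ∂P/∂x + ∂Q/∂y + ∂R/∂z:
  ∂P/∂x = 3*y
  ∂Q/∂y = -2*z
  ∂R/∂z = 0
Sum = 3*y - 2*z, which is exactly div F.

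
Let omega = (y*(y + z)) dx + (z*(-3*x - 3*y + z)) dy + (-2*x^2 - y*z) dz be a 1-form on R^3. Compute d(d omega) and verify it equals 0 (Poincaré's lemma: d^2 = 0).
d(d omega) = 0

Step 1: d omega = sum_{i<j} (∂f_j/∂x_i - ∂f_i/∂x_j) dx_i ∧ dx_j:
  coeff of dx ∧ dy: -2*y - 4*z
  coeff of dx ∧ dz: -4*x - y
  coeff of dy ∧ dz: 3*x + 3*y - 3*z
Step 2: Apply d again to each 2-form coefficient. The only possible 3-form in R^3 is dx ∧ dy ∧ dz, with coefficient
  ∂(coeff of dy∧dz)/∂x - ∂(coeff of dx∧dz)/∂y + ∂(coeff of dx∧dy)/∂z
  = ∂/∂x (3*x + 3*y - 3*z) - ∂/∂y (-4*x - y) + ∂/∂z (-2*y - 4*z).
Each of these terms simplifies to sums of mixed partials that cancel in pairs. The result is 0 (by equality of mixed partials for smooth functions — Schwarz / Clairaut).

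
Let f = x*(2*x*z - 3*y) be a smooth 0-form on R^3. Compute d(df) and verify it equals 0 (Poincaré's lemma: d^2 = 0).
d(df) = 0

Step 1: df = sum_i (∂f/∂x_i) dx_i = (4*x*z - 3*y) dx + (-3*x) dy + (2*x^2) dz.
Step 2: Apply d again. Using the 1-form formula, the coefficient of dx ∧ dy in d(df) is ∂^2 f/∂x ∂y - ∂^2 f/∂y ∂x = (-3) - (-3) = 0 (equality of mixed partials for smooth f).
Similarly for dx ∧ dz and dy ∧ dz — all coefficients vanish. So d(df) = 0.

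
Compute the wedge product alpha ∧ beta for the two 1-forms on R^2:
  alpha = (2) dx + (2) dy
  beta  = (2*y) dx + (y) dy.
alpha ∧ beta = (-2*y) dx ∧ dy

Distribute the wedge, using dx_i ∧ dx_j = -dx_j ∧ dx_i and dx_i ∧ dx_i = 0. For each pair (i, j) with i < j, the coefficient of dx_i ∧ dx_j in alpha ∧ beta is (alpha_i * beta_j - alpha_j * beta_i). Collecting: alpha ∧ beta = (-2*y) dx ∧ dy.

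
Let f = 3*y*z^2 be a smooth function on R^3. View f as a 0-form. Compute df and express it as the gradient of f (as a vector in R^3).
df = (0) dx + (3*z^2) dy + (6*y*z) dz; grad f = (0, 3*z^2, 6*y*z)

For a 0-form f, d f = (∂f/∂x) dx + (∂f/∂y) dy + (∂f/∂z) dz. The components of the vector representation are exactly the entries of grad f in Cartesian coordinates:
  ∂f/∂x = 0
  ∂f/∂y = 3*z^2
  ∂f/∂z = 6*y*z.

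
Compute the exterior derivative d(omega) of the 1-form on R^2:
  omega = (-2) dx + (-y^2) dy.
d(omega) = 0

For a 1-form omega = sum_i f_i dx_i, the exterior derivative is
  d(omega) = sum_{i < j} (∂f_j/∂x_i - ∂f_i/∂x_j) dx_i ∧ dx_j.

Assembling: d(omega) = 0.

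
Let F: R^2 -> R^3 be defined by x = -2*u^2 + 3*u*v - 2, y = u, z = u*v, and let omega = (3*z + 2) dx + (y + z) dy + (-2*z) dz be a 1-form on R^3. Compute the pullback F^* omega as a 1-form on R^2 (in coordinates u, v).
F^* omega = (-12*u^2*v + 7*u*v^2 + u*v - 7*u + 6*v) du + (u*(7*u*v + 6)) dv

Using F^*(f dg) = (f ∘ F) d(g ∘ F), substitute each coordinate x_i by F_i(u, v) in f_i, and replace dx_i by d F_i = (∂F_i/∂u) du + (∂F_i/∂v) dv.
  For the x component: f_1(F) = 3*u*v + 2; d F_1 = (-4*u + 3*v) du + (3*u) dv
  For the y component: f_2(F) = u*(v + 1); d F_2 = (1) du + (0) dv
  For the z component: f_3(F) = -2*u*v; d F_3 = (v) du + (u) dv
Combining and collecting du, dv coefficients:
  coeff of du: -12*u^2*v + 7*u*v^2 + u*v - 7*u + 6*v
  coeff of dv: u*(7*u*v + 6)
F^* omega = (-12*u^2*v + 7*u*v^2 + u*v - 7*u + 6*v) du + (u*(7*u*v + 6)) dv.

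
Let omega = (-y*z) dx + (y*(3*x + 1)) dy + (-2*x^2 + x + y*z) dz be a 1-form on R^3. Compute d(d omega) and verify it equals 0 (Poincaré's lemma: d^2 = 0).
d(d omega) = 0

Step 1: d omega = sum_{i<j} (∂f_j/∂x_i - ∂f_i/∂x_j) dx_i ∧ dx_j:
  coeff of dx ∧ dy: 3*y + z
  coeff of dx ∧ dz: -4*x + y + 1
  coeff of dy ∧ dz: z
Step 2: Apply d again to each 2-form coefficient. The only possible 3-form in R^3 is dx ∧ dy ∧ dz, with coefficient
  ∂(coeff of dy∧dz)/∂x - ∂(coeff of dx∧dz)/∂y + ∂(coeff of dx∧dy)/∂z
  = ∂/∂x (z) - ∂/∂y (-4*x + y + 1) + ∂/∂z (3*y + z).
Each of these terms simplifies to sums of mixed partials that cancel in pairs. The result is 0 (by equality of mixed partials for smooth functions — Schwarz / Clairaut).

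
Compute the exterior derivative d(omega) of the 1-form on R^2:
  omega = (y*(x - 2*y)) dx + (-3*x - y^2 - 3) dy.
d(omega) = (-x + 4*y - 3) dx ∧ dy

For a 1-form omega = sum_i f_i dx_i, the exterior derivative is
  d(omega) = sum_{i < j} (∂f_j/∂x_i - ∂f_i/∂x_j) dx_i ∧ dx_j.
  coefficient of dx ∧ dy: ∂f_2/∂x - ∂f_1/∂y = ∂(-3*x - y^2 - 3)/∂x - ∂(y*(x - 2*y))/∂y = -x + 4*y - 3
Assembling: d(omega) = (-x + 4*y - 3) dx ∧ dy.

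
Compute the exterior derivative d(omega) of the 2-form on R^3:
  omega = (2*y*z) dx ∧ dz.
d(omega) = (-2*z) dx ∧ dy ∧ dz

For a 2-form omega = sum_{i<j} g_{ij} dx_i ∧ dx_j, the exterior derivative is
  d(omega) = sum_{i<j} d(g_{ij}) ∧ dx_i ∧ dx_j = sum_{i<j, k} (∂g_{ij}/∂x_k) dx_k ∧ dx_i ∧ dx_j.
Expand each term, using dx_k ∧ dx_i ∧ dx_j = sgn(permutation) dx_{(a)} ∧ dx_{(b)} ∧ dx_{(c)} with (a < b < c) sorted:
  d(2*y*z) includes (∂/∂y)(2*y*z) dy = (2*z) dy, which multiplied by dx ∧ dz gives (-2*z) dx ∧ dy ∧ dz
Collecting like 3-forms: d(omega) = (-2*z) dx ∧ dy ∧ dz.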